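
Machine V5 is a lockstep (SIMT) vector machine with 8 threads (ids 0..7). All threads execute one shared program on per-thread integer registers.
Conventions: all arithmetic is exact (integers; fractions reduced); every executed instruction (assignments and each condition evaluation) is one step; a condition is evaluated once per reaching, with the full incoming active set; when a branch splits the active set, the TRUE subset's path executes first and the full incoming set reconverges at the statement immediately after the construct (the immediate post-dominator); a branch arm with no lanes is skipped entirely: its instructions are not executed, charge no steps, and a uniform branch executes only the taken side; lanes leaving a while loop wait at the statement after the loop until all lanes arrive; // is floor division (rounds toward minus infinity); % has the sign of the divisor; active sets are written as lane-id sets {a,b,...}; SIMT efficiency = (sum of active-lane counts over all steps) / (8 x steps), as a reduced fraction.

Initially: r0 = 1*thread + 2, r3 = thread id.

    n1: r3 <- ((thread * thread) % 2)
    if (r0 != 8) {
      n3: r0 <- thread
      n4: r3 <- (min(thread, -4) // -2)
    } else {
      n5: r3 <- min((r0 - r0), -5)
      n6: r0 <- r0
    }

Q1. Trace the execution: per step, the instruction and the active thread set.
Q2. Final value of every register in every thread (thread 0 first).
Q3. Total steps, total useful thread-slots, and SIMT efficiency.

step 0: r3 <- ((thread * thread) % 2) {0,1,2,3,4,5,6,7}
step 1: eval (r0 != 8)               {0,1,2,3,4,5,6,7}
step 2: r0 <- thread                 {0,1,2,3,4,5,7}
step 3: r3 <- (min(thread, -4) // -2) {0,1,2,3,4,5,7}
step 4: r3 <- min((r0 - r0), -5)     {6}
step 5: r0 <- r0                     {6}

Answer: 6 steps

r0: 0,1,2,3,4,5,8,7
r3: 2,2,2,2,2,2,-5,2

steps = 6; useful = 32; efficiency = 32/48 = 2/3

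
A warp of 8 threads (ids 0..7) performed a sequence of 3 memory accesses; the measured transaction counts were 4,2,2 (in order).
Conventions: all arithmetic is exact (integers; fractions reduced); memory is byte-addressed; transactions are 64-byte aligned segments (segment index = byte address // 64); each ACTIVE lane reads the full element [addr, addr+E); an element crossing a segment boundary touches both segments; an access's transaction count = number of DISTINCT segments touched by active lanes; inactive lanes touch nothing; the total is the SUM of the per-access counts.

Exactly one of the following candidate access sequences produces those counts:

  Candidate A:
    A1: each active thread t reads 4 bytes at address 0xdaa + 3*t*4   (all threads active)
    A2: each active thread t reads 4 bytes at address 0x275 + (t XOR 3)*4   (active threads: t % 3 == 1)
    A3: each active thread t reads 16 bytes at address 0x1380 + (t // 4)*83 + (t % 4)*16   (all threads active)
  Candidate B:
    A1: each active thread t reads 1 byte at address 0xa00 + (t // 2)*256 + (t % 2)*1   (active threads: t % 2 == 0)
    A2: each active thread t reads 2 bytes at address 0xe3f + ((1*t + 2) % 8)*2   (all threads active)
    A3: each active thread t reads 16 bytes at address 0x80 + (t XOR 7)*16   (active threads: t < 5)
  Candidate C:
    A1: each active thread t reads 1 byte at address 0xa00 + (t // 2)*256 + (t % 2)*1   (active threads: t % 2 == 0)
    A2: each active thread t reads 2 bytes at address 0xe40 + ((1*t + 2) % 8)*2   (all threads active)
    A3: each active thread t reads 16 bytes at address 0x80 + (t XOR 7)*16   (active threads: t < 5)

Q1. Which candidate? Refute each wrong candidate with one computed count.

A: A1 gives 3 transactions, not 4
C: A2 gives 1 transaction, not 2
B: all counts match (4,2,2)

Answer: B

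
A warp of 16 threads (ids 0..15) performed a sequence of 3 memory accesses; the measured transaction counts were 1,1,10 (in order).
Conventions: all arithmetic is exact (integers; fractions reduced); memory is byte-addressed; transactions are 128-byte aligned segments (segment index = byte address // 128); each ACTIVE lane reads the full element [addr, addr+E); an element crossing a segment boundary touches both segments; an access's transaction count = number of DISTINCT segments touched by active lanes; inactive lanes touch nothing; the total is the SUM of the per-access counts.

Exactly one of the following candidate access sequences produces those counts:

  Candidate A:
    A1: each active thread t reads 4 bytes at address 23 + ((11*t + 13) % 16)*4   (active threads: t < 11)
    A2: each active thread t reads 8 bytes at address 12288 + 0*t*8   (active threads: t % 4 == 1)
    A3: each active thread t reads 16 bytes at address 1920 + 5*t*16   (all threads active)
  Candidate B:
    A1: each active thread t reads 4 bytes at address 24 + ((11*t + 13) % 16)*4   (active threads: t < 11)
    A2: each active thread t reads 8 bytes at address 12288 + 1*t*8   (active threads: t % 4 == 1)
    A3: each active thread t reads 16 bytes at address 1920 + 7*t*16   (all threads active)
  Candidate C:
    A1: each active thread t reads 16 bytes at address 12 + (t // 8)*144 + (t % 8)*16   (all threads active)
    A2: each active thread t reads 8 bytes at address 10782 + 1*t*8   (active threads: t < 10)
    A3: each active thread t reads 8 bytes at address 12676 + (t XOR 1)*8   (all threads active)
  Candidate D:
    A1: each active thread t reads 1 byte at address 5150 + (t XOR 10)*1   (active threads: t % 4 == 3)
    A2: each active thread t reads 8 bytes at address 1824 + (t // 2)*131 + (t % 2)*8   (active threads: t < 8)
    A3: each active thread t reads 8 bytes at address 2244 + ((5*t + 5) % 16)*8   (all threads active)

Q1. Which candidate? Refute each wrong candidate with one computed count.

B: A3 gives 14 transactions, not 10
C: A1 gives 3 transactions, not 1
D: A2 gives 4 transactions, not 1
A: all counts match (1,1,10)

Answer: A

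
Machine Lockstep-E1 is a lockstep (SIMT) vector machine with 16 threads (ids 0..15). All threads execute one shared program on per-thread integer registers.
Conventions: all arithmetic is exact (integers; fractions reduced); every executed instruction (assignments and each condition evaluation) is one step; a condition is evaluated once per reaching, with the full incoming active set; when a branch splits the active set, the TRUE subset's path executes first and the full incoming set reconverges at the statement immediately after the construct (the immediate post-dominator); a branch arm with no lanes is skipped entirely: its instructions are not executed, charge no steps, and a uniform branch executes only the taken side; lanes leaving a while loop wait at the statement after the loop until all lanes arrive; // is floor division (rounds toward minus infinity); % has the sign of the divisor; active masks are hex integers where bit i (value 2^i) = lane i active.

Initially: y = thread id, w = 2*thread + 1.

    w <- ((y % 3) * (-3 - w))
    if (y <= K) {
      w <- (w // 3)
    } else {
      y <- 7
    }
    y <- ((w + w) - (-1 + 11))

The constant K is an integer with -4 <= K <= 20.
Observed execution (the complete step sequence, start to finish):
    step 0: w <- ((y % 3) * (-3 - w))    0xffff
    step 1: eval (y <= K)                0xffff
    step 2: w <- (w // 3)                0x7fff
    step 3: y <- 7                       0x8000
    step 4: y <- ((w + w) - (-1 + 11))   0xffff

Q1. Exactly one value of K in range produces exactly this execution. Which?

Answer: K = 14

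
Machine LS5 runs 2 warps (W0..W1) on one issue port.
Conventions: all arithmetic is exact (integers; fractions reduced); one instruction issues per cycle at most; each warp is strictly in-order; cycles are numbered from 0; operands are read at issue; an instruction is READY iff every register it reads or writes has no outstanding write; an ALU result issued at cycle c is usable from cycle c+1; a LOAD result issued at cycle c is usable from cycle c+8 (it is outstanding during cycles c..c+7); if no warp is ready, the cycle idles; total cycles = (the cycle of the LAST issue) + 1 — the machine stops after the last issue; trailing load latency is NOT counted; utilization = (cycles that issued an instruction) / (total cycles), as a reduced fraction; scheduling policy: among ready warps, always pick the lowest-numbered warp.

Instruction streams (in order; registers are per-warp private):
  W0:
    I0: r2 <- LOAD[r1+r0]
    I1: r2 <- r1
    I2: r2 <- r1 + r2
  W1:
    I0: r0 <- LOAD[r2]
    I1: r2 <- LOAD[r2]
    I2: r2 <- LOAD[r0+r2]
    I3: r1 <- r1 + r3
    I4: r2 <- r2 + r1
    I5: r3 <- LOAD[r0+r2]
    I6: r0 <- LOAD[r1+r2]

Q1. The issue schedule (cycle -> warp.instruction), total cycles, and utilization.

cycle 0: W0.I0
cycle 1: W1.I0
cycle 2: W1.I1
cycle 3: idle
cycle 4: idle
cycle 5: idle
cycle 6: idle
cycle 7: idle
cycle 8: W0.I1
cycle 9: W0.I2
cycle 10: W1.I2
cycle 11: W1.I3
cycle 12: idle
cycle 13: idle
cycle 14: idle
cycle 15: idle
cycle 16: idle
cycle 17: idle
cycle 18: W1.I4
cycle 19: W1.I5
cycle 20: W1.I6

Answer: 21 cycles, utilization 10/21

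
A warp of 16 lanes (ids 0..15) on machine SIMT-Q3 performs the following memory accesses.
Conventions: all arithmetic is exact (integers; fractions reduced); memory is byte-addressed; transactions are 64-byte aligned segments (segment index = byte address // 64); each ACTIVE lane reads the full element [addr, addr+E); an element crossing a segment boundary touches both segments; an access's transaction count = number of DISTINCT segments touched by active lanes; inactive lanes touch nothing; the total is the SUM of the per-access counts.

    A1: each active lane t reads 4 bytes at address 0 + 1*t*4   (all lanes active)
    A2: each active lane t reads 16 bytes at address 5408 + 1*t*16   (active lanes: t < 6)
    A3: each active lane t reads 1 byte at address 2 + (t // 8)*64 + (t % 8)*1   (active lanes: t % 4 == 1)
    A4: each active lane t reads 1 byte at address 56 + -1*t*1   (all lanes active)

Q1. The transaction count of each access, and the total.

A1: 1 transaction
A2: 2 transactions
A3: 2 transactions
A4: 1 transaction

Answer: 1,2,2,1; total 6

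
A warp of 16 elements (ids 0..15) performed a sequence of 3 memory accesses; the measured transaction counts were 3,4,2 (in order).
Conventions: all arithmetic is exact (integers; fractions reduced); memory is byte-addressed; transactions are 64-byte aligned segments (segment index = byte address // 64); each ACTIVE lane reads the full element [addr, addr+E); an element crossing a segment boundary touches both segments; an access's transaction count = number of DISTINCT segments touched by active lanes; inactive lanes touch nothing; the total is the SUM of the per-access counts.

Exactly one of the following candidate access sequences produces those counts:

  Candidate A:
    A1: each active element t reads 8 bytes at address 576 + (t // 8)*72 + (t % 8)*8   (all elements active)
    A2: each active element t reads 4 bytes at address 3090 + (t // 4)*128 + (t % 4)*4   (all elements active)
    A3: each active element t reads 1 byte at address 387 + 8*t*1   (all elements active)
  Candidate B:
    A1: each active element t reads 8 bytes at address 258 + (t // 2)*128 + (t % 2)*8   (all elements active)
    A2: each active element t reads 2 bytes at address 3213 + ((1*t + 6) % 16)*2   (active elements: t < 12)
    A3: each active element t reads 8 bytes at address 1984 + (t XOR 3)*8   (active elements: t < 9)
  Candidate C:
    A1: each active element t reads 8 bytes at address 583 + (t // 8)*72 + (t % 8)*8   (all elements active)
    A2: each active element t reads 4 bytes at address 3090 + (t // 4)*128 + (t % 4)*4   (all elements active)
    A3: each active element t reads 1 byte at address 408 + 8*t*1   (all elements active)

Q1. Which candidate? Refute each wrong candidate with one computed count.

B: A1 gives 8 transactions, not 3
C: A3 gives 3 transactions, not 2
A: all counts match (3,4,2)

Answer: A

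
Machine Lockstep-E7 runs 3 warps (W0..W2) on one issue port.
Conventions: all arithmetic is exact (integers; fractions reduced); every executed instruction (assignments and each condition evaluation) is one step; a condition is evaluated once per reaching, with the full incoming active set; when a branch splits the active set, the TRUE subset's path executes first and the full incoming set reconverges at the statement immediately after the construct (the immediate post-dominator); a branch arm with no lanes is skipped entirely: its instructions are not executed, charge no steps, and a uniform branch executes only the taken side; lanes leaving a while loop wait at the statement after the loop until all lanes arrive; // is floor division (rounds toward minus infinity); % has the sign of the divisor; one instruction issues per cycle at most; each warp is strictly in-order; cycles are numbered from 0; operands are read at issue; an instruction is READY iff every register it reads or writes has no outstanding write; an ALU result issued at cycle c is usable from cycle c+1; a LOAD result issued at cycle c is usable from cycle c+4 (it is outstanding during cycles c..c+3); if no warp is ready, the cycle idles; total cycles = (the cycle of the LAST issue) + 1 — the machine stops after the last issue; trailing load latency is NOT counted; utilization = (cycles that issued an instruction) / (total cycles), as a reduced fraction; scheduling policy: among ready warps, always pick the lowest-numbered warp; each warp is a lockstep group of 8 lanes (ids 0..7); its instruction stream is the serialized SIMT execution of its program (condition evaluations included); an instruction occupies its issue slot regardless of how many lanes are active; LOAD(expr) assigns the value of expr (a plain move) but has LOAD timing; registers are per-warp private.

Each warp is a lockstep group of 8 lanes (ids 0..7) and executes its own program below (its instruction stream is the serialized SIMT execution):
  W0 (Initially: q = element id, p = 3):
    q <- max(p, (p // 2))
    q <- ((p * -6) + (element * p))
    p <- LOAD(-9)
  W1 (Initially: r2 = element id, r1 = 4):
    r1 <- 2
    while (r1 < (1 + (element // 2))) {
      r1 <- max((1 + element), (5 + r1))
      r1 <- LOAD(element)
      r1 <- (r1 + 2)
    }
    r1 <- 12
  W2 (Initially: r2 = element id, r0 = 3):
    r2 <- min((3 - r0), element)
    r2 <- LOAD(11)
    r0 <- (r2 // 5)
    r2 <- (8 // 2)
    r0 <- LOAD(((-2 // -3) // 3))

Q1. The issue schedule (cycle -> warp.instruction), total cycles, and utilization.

cycle 0: W0.I0
cycle 1: W0.I1
cycle 2: W0.I2
cycle 3: W1.I0
cycle 4: W1.I1
cycle 5: W1.I2
cycle 6: W1.I3
cycle 7: W2.I0
cycle 8: W2.I1
cycle 9: idle
cycle 10: W1.I4
cycle 11: W1.I5
cycle 12: W1.I6
cycle 13: W2.I2
cycle 14: W2.I3
cycle 15: W2.I4

Answer: 16 cycles, utilization 15/16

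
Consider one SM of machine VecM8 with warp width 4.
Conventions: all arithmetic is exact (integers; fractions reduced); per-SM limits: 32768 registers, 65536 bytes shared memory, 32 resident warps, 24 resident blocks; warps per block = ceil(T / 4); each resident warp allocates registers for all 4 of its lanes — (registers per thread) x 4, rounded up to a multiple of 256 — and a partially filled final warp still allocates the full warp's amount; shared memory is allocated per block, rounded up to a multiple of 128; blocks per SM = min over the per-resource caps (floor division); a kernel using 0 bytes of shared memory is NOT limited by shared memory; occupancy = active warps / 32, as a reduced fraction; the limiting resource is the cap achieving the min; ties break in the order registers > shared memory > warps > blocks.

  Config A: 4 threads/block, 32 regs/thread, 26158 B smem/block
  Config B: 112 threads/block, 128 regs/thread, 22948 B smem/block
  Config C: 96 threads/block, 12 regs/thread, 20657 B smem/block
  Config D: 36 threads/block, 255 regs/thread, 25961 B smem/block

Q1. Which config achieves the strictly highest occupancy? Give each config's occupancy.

occupancies: A 1/16, B 7/8, C 3/4, D 9/16

Answer: B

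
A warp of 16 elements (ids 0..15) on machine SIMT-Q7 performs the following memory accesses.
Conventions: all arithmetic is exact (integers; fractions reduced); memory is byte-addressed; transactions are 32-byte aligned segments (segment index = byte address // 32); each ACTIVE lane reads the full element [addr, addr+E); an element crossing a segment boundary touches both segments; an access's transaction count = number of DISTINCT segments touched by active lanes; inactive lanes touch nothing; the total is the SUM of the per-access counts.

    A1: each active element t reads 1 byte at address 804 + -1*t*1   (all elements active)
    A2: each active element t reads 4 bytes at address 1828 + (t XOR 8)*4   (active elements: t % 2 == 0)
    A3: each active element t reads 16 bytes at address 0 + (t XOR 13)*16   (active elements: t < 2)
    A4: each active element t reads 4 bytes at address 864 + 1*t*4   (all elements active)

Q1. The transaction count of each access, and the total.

A1: 2 transactions
A2: 2 transactions
A3: 1 transaction
A4: 2 transactions

Answer: 2,2,1,2; total 7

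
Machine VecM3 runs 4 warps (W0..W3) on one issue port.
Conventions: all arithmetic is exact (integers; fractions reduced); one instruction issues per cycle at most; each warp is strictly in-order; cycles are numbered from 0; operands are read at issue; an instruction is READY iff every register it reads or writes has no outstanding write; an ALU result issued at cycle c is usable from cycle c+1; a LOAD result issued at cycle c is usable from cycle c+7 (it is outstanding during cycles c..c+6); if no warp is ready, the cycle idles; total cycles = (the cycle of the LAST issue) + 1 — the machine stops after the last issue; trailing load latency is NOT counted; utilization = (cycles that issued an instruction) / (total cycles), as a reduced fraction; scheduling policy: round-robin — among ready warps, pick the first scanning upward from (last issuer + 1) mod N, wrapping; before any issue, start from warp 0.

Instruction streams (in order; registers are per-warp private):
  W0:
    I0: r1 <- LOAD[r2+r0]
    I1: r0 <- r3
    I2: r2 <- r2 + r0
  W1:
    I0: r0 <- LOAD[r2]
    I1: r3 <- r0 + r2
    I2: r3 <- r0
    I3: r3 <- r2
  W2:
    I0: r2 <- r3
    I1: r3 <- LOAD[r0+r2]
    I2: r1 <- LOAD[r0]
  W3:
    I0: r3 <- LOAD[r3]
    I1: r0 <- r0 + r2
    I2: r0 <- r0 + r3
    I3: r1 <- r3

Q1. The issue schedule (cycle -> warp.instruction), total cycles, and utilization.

cycle 0: W0.I0
cycle 1: W1.I0
cycle 2: W2.I0
cycle 3: W3.I0
cycle 4: W0.I1
cycle 5: W2.I1
cycle 6: W3.I1
cycle 7: W0.I2
cycle 8: W1.I1
cycle 9: W2.I2
cycle 10: W3.I2
cycle 11: W1.I2
cycle 12: W3.I3
cycle 13: W1.I3

Answer: 14 cycles, utilization 1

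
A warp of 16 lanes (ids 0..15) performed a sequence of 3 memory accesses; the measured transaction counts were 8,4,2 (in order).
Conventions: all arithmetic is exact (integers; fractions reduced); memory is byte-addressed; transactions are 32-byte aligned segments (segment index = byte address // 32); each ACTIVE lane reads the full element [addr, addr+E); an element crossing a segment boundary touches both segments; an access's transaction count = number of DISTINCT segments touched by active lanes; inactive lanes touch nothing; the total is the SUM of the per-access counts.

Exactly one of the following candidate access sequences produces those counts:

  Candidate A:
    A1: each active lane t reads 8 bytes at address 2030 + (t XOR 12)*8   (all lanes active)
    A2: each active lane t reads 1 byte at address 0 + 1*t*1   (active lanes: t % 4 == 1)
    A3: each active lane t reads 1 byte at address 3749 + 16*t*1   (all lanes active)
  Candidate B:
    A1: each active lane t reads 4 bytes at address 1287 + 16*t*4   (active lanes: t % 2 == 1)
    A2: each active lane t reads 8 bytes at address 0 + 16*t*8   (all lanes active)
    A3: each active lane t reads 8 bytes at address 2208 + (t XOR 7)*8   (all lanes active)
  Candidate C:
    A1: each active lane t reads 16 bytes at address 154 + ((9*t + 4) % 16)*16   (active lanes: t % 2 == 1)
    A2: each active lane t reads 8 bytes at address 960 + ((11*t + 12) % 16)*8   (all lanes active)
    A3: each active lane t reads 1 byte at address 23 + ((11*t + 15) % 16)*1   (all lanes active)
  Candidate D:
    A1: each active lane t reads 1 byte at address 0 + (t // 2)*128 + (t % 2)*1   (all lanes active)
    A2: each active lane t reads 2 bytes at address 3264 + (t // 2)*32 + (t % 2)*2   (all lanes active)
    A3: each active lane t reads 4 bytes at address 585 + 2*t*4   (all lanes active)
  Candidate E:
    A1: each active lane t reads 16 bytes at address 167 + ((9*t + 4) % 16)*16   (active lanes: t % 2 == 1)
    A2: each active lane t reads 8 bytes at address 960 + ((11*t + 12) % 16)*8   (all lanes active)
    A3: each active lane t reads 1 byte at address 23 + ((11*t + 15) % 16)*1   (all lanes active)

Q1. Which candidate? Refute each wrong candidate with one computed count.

A: A1 gives 5 transactions, not 8
B: A2 gives 16 transactions, not 4
D: A2 gives 8 transactions, not 4
E: A1 gives 9 transactions, not 8
C: all counts match (8,4,2)

Answer: C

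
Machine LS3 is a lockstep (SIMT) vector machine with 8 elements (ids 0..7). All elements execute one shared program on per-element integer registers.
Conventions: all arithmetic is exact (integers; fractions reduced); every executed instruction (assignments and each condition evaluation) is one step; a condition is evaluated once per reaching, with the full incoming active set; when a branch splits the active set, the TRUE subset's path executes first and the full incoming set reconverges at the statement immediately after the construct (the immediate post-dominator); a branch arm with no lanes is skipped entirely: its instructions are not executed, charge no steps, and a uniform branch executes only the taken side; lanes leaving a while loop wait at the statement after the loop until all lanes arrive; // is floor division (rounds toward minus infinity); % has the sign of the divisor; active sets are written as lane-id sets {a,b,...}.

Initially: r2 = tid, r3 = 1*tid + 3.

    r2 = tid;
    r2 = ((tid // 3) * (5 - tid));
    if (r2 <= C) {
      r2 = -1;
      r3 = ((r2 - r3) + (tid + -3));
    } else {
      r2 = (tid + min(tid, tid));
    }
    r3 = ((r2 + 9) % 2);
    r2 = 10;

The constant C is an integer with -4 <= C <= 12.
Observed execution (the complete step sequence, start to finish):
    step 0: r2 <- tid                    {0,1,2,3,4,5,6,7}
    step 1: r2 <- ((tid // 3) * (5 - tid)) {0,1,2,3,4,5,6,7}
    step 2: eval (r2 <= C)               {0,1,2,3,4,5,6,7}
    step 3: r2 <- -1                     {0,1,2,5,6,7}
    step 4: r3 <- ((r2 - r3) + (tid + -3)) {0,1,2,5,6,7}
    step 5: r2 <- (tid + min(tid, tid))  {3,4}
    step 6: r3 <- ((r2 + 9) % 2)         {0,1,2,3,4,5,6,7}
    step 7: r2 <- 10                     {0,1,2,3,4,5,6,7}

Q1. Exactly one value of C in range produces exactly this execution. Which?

Answer: C = 0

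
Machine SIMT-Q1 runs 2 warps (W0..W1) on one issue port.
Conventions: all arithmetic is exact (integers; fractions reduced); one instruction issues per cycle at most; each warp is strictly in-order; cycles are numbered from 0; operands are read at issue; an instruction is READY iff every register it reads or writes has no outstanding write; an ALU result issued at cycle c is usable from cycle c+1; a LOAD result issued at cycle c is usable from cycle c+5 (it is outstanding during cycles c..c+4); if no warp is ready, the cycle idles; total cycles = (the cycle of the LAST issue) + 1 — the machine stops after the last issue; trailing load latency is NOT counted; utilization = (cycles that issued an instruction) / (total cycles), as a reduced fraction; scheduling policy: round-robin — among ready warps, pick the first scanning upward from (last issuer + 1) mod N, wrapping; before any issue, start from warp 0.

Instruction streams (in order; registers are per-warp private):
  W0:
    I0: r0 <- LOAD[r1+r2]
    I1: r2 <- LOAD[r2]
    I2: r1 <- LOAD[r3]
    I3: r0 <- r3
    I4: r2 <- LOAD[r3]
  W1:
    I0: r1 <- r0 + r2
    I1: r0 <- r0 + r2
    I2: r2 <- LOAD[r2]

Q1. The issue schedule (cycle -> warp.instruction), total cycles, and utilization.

cycle 0: W0.I0
cycle 1: W1.I0
cycle 2: W0.I1
cycle 3: W1.I1
cycle 4: W0.I2
cycle 5: W1.I2
cycle 6: W0.I3
cycle 7: W0.I4

Answer: 8 cycles, utilization 1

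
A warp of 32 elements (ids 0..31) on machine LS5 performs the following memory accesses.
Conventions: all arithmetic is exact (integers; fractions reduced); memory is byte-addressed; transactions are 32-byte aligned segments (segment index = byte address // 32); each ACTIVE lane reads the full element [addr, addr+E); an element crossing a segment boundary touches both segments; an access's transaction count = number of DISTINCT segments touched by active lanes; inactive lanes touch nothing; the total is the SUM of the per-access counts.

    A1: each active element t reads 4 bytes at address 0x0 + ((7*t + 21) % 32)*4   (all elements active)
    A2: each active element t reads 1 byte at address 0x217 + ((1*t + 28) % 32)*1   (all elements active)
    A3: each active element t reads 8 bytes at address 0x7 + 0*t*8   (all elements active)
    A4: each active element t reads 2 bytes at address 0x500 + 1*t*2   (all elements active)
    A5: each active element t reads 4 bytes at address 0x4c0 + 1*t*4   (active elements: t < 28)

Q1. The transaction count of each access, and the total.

A1: 4 transactions
A2: 2 transactions
A3: 1 transaction
A4: 2 transactions
A5: 4 transactions

Answer: 4,2,1,2,4; total 13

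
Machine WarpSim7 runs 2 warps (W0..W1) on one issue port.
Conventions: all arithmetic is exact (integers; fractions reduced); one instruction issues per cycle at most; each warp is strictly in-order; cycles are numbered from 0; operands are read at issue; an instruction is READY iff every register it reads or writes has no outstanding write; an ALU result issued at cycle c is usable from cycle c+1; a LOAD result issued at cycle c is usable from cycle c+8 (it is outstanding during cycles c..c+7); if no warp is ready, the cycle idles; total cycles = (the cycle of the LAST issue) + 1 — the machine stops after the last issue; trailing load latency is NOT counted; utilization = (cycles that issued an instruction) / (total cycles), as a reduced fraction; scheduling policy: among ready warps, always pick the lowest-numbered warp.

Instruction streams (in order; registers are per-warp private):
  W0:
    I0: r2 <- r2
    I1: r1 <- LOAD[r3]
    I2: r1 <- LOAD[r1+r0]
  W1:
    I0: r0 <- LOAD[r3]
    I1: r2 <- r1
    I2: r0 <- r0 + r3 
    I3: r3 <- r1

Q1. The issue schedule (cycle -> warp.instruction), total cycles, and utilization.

cycle 0: W0.I0
cycle 1: W0.I1
cycle 2: W1.I0
cycle 3: W1.I1
cycle 4: idle
cycle 5: idle
cycle 6: idle
cycle 7: idle
cycle 8: idle
cycle 9: W0.I2
cycle 10: W1.I2
cycle 11: W1.I3

Answer: 12 cycles, utilization 7/12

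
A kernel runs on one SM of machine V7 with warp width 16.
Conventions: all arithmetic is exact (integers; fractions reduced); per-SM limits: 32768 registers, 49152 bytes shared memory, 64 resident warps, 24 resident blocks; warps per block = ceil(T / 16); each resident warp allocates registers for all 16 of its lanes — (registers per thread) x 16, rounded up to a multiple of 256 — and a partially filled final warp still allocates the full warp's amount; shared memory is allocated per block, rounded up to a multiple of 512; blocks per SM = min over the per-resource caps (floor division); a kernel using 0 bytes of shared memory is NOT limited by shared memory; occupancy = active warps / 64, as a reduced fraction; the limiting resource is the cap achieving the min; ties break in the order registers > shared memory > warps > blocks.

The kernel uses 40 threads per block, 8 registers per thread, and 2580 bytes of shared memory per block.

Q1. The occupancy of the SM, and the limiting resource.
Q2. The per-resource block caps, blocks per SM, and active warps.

Answer: occupancy 3/4, limited by shared memory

registers: 42 blocks
shared memory: 16 blocks
warps: 21 blocks
blocks: 24 blocks

Answer: 16 blocks, 48 active warps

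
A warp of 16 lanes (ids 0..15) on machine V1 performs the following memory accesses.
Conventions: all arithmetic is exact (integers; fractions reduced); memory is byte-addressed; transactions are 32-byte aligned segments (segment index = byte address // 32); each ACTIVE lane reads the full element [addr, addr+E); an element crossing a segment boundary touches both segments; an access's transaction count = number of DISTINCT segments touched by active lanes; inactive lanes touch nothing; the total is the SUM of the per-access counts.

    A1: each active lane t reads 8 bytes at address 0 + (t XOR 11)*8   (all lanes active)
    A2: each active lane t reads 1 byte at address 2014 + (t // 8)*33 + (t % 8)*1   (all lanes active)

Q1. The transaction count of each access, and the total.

A1: 4 transactions
A2: 3 transactions

Answer: 4,3; total 7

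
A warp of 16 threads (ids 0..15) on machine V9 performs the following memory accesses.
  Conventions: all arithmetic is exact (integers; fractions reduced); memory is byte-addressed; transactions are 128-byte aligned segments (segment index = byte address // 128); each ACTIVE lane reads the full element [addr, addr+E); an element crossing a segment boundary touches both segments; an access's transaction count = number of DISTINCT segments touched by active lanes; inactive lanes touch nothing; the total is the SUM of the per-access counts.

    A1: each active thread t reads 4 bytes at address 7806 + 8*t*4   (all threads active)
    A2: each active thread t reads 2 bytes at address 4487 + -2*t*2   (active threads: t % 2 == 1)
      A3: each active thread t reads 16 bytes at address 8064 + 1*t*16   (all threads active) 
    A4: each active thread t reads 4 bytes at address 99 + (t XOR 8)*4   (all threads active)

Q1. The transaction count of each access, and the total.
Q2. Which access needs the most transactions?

A1: 5 transactions
A2: 2 transactions
A3: 2 transactions
A4: 2 transactions

Answer: 5,2,2,2; total 11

Answer: A1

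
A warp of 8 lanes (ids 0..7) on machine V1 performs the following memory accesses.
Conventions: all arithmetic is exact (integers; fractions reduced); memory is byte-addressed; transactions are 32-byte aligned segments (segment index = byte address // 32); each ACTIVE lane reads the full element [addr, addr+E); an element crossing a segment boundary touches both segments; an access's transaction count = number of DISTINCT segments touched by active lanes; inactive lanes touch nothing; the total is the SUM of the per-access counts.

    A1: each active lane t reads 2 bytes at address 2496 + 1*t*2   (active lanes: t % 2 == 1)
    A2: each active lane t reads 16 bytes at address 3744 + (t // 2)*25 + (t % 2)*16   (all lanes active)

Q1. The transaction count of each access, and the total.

A1: 1 transaction
A2: 4 transactions

Answer: 1,4; total 5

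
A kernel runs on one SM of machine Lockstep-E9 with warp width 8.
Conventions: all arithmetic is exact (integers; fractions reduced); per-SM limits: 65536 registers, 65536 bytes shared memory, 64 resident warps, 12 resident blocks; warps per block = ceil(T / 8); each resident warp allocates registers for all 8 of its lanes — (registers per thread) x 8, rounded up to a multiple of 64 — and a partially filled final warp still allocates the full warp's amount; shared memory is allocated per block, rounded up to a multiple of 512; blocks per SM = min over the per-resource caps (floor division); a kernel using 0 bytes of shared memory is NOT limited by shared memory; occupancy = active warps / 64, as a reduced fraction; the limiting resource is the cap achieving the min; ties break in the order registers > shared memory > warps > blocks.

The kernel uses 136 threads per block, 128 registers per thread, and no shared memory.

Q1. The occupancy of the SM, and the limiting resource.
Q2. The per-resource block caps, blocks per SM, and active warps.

Answer: occupancy 51/64, limited by registers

registers: 3 blocks
shared memory: no limit (kernel uses none)
warps: 3 blocks
blocks: 12 blocks

Answer: 3 blocks, 51 active warps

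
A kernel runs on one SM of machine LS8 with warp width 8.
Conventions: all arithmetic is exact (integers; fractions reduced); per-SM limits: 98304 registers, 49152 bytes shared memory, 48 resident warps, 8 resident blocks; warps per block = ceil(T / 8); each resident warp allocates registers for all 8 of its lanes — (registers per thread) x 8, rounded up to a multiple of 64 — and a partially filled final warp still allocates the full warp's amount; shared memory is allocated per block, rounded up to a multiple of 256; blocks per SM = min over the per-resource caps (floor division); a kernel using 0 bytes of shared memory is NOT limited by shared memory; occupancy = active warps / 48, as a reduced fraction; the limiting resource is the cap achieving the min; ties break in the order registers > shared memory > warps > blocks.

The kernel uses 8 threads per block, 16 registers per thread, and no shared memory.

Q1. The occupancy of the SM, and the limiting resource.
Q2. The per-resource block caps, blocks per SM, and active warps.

Answer: occupancy 1/6, limited by blocks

registers: 768 blocks
shared memory: no limit (kernel uses none)
warps: 48 blocks
blocks: 8 blocks

Answer: 8 blocks, 8 active warps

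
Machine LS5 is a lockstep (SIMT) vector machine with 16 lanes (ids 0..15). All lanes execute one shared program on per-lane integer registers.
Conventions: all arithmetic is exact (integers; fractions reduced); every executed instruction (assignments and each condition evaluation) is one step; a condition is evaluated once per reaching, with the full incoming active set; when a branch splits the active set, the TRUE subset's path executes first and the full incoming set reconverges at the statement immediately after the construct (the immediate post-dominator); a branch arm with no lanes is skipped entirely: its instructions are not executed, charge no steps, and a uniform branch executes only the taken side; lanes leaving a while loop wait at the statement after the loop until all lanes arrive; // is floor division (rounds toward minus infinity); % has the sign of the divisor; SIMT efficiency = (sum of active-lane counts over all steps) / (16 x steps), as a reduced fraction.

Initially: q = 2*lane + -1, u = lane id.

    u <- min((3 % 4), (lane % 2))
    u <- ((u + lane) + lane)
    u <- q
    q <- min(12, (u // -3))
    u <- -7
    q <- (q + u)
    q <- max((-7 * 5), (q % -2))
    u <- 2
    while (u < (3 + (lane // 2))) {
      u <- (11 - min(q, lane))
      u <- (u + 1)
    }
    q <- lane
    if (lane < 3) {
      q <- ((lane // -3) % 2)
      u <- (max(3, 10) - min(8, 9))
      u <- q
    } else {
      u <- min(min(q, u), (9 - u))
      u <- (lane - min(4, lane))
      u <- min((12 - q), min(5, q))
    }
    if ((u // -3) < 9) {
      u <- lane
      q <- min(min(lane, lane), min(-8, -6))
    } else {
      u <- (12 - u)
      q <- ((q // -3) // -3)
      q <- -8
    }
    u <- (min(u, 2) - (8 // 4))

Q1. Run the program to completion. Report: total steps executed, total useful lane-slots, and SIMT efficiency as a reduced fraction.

Answer: 24 steps, 336 useful, 7/8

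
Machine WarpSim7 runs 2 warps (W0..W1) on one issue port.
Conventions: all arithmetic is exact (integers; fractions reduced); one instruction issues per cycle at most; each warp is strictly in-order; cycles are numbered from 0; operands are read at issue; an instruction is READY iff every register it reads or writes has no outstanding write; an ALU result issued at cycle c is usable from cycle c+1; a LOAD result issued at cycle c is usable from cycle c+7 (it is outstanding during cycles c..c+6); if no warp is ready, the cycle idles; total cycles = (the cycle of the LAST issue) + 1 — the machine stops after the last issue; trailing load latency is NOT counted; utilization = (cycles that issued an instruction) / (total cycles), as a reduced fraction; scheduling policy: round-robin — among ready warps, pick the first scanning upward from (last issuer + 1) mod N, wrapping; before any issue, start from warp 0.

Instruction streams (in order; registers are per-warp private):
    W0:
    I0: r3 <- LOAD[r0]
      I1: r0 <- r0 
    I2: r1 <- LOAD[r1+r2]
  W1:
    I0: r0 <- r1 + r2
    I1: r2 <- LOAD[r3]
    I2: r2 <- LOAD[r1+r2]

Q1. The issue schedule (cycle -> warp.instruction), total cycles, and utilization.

cycle 0: W0.I0
cycle 1: W1.I0
cycle 2: W0.I1
cycle 3: W1.I1
cycle 4: W0.I2
cycle 5: idle
cycle 6: idle
cycle 7: idle
cycle 8: idle
cycle 9: idle
cycle 10: W1.I2

Answer: 11 cycles, utilization 6/11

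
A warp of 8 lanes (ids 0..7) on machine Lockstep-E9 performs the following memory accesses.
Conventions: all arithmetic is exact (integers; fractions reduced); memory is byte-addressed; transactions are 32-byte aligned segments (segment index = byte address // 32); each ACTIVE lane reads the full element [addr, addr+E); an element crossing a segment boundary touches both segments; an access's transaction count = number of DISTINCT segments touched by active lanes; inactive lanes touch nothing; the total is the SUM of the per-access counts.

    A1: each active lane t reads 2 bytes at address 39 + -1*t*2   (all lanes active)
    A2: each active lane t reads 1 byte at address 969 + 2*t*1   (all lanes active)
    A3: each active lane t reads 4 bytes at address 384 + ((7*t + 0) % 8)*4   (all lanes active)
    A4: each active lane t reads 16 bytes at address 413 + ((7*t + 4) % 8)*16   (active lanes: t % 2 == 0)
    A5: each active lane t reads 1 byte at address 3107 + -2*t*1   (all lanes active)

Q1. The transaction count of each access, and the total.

A1: 2 transactions
A2: 1 transaction
A3: 1 transaction
A4: 5 transactions
A5: 2 transactions

Answer: 2,1,1,5,2; total 11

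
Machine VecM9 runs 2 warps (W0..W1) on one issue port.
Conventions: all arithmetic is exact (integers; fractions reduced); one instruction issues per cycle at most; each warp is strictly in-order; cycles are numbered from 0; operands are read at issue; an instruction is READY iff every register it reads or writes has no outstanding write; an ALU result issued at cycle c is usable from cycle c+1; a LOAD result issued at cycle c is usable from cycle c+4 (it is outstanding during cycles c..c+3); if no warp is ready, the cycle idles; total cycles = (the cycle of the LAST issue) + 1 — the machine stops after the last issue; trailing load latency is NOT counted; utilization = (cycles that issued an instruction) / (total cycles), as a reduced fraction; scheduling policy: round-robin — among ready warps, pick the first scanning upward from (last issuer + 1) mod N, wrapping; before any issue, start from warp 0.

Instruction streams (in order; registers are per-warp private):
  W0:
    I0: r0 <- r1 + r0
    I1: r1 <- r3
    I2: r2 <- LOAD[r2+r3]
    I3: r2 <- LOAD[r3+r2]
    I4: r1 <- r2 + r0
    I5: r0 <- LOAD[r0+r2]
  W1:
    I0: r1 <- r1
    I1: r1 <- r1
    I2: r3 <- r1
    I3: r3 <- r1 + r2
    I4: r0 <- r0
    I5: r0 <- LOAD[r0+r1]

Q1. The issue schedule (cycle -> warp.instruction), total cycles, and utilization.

cycle 0: W0.I0
cycle 1: W1.I0
cycle 2: W0.I1
cycle 3: W1.I1
cycle 4: W0.I2
cycle 5: W1.I2
cycle 6: W1.I3
cycle 7: W1.I4
cycle 8: W0.I3
cycle 9: W1.I5
cycle 10: idle
cycle 11: idle
cycle 12: W0.I4
cycle 13: W0.I5

Answer: 14 cycles, utilization 6/7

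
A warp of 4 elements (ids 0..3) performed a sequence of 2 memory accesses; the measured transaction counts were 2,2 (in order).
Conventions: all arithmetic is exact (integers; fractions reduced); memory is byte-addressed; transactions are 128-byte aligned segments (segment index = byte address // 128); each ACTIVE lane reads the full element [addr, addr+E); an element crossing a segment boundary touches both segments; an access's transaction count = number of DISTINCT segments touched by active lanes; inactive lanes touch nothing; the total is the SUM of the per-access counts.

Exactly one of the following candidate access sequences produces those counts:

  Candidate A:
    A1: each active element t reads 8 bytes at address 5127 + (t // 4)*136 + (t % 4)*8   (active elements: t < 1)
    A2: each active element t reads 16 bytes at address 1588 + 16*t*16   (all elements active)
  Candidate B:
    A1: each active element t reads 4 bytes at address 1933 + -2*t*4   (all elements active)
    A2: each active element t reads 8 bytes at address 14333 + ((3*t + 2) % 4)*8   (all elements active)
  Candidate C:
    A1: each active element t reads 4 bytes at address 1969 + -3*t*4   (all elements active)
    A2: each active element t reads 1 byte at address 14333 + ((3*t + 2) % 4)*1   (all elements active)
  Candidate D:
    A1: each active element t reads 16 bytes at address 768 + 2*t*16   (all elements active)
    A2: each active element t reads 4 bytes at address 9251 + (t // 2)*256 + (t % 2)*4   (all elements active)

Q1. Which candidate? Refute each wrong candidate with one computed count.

A: A1 gives 1 transaction, not 2
C: A1 gives 1 transaction, not 2
D: A1 gives 1 transaction, not 2
B: all counts match (2,2)

Answer: B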